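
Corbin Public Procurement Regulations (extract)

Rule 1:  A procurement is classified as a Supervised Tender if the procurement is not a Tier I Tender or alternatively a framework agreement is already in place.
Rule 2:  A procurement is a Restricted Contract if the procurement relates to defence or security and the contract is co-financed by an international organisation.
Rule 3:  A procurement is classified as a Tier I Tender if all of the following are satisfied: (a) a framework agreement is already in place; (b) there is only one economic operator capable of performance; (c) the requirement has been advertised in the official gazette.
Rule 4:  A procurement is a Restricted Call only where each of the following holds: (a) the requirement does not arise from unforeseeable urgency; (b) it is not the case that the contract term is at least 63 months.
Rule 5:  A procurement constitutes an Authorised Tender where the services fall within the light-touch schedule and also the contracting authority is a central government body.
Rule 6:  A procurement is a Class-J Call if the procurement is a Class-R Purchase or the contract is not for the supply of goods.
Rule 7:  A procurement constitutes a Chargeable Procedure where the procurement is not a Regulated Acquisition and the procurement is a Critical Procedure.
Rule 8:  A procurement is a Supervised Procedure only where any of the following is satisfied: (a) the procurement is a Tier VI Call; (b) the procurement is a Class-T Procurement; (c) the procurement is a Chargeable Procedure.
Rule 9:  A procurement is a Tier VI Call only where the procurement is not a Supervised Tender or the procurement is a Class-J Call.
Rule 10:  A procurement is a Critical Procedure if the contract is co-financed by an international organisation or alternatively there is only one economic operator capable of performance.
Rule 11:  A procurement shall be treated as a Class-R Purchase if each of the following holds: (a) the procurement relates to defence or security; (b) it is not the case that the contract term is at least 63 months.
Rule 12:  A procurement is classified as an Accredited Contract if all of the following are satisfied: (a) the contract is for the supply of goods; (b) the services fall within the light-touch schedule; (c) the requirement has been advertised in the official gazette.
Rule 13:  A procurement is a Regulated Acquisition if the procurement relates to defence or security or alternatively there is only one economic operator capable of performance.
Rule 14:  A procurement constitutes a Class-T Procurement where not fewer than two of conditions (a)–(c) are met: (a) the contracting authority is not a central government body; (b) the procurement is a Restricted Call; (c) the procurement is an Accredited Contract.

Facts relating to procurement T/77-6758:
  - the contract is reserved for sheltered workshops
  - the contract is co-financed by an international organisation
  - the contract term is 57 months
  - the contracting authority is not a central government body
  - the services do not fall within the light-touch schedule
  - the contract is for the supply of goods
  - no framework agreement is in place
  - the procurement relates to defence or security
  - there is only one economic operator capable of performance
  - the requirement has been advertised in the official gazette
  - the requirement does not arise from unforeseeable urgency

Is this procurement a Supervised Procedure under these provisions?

Under rule 3: a framework agreement is already in place? no; and there is only one economic operator capable of performance? yes; and the requirement has been advertised in the official gazette? yes. So the procurement is not a Tier I Tender.
Under rule 1: not a Tier I Tender (rule 3)? yes; or a framework agreement is already in place? no. So the procurement is a Supervised Tender.
Under rule 11: the procurement relates to defence or security? yes; and contract term: 57 months ≥ 63 months? no, so negated condition yes. So the procurement is a Class-R Purchase.
Under rule 6: Class-R Purchase (rule 11)? yes; or the contract is not for the supply of goods? no. So the procurement is a Class-J Call.
Under rule 9: not a Supervised Tender (rule 1)? no; or Class-J Call (rule 6)? yes. So the procurement is a Tier VI Call.
Under rule 4: the requirement does not arise from unforeseeable urgency? yes; and contract term: 57 months ≥ 63 months? no, so negated condition yes. So the procurement is a Restricted Call.
Under rule 12: the contract is for the supply of goods? yes; and the services fall within the light-touch schedule? no; and the requirement has been advertised in the official gazette? yes. So the procurement is not an Accredited Contract.
Under rule 14: the contracting authority is not a central government body? yes; Restricted Call (rule 4)? yes; Accredited Contract (rule 12)? no — 2 of 3 hold (need ≥2) → satisfied.
Under rule 13: the procurement relates to defence or security? yes; or there is only one economic operator capable of performance? yes. So the procurement is a Regulated Acquisition.
Under rule 10: the contract is co-financed by an international organisation? yes; or there is only one economic operator capable of performance? yes. So the procurement is a Critical Procedure.
Under rule 7: not a Regulated Acquisition (rule 13)? no; and Critical Procedure (rule 10)? yes. So the procurement is not a Chargeable Procedure.
Under rule 8: Tier VI Call (rule 9)? yes; or Class-T Procurement (rule 14)? yes; or Chargeable Procedure (rule 7)? no. So the procurement is a Supervised Procedure.

Yes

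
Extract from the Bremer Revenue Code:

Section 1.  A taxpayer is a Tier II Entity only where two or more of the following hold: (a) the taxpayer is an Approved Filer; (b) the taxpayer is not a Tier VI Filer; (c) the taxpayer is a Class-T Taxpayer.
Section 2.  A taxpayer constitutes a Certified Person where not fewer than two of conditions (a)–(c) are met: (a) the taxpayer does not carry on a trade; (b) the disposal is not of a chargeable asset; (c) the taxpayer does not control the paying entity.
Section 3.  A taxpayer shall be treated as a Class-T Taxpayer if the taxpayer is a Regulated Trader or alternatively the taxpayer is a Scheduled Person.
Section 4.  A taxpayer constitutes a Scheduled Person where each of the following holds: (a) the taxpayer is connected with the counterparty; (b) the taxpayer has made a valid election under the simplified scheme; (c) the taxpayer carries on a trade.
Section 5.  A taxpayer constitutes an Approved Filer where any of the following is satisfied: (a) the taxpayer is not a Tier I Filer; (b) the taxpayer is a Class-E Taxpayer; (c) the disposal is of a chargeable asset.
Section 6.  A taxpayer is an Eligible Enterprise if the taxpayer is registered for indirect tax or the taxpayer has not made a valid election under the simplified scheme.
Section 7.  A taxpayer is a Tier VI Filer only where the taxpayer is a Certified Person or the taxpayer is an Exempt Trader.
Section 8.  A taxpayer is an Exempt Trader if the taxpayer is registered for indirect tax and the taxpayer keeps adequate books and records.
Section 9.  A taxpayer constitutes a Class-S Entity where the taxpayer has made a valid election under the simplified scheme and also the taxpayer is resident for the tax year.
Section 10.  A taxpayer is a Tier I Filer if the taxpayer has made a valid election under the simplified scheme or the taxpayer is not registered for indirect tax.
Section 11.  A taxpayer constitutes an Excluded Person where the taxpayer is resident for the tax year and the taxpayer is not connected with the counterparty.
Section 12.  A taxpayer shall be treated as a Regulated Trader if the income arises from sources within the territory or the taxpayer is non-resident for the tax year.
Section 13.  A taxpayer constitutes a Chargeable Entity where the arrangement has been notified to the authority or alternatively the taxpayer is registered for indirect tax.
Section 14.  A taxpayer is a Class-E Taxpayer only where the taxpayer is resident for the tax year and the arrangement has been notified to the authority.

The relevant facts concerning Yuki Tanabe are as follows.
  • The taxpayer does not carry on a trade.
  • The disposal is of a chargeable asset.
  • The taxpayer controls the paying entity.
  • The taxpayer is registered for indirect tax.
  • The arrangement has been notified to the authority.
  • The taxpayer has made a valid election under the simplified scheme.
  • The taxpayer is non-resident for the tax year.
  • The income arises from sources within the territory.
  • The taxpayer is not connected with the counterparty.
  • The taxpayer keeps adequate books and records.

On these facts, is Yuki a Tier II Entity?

Yes

section 10 — Tier I Filer: [the taxpayer has made a valid election under the simplified scheme? yes] OR [the taxpayer is not registered for indirect tax? no] → satisfied.
section 14 — Class-E Taxpayer: [the taxpayer is resident for the tax year? no] AND [the arrangement has been notified to the authority? yes] → not satisfied.
section 5 — Approved Filer: [not a Tier I Filer (section 10)? no] OR [Class-E Taxpayer (section 14)? no] OR [the disposal is of a chargeable asset? yes] → satisfied.
section 2 — Certified Person: the taxpayer does not carry on a trade? yes; the disposal is not of a chargeable asset? no; the taxpayer does not control the paying entity? no — 1 of 3 hold (need ≥2) → not satisfied.
section 8 — Exempt Trader: [the taxpayer is registered for indirect tax? yes] AND [the taxpayer keeps adequate books and records? yes] → satisfied.
section 7 — Tier VI Filer: [Certified Person (section 2)? no] OR [Exempt Trader (section 8)? yes] → satisfied.
section 12 — Regulated Trader: [the income arises from sources within the territory? yes] OR [the taxpayer is non-resident for the tax year? yes] → satisfied.
section 4 — Scheduled Person: [the taxpayer is connected with the counterparty? no] AND [the taxpayer has made a valid election under the simplified scheme? yes] AND [the taxpayer carries on a trade? no] → not satisfied.
section 3 — Class-T Taxpayer: [Regulated Trader (section 12)? yes] OR [Scheduled Person (section 4)? no] → satisfied.
section 1 — Tier II Entity: Approved Filer (section 5)? yes; not a Tier VI Filer (section 7)? no; Class-T Taxpayer (section 3)? yes — 2 of 3 hold (need ≥2) → satisfied.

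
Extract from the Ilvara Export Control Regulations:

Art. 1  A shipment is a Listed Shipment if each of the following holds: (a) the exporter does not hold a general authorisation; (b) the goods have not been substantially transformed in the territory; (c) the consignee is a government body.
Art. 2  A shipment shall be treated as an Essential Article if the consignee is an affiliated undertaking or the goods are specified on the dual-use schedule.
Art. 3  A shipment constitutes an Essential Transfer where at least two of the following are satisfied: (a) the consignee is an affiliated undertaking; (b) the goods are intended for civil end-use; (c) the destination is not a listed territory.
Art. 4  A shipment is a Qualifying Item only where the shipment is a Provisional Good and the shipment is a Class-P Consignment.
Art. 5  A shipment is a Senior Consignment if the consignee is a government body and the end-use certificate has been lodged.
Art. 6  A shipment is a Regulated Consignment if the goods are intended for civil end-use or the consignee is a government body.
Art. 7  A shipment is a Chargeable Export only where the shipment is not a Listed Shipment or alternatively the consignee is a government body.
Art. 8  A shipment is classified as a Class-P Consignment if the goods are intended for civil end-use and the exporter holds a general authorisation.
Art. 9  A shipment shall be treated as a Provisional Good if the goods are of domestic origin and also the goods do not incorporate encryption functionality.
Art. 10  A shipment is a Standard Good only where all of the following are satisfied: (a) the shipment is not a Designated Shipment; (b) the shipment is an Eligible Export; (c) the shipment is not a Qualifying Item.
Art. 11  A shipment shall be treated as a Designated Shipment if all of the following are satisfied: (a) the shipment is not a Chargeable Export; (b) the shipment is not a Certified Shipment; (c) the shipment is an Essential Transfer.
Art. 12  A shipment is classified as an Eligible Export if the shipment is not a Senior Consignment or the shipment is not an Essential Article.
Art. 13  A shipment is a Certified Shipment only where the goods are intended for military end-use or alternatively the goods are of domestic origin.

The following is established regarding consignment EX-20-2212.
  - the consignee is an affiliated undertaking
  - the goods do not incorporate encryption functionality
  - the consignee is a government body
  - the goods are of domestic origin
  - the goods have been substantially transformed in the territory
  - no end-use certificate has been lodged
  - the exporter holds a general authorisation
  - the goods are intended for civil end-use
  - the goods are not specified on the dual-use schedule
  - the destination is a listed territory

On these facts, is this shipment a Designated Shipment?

No

Under article 1: the exporter does not hold a general authorisation? no; and the goods have not been substantially transformed in the territory? no; and the consignee is a government body? yes. So the shipment is not a Listed Shipment.
Under article 7: not a Listed Shipment (article 1)? yes; or the consignee is a government body? yes. So the shipment is a Chargeable Export.
Under article 13: the goods are intended for military end-use? no; or the goods are of domestic origin? yes. So the shipment is a Certified Shipment.
Under article 3: the consignee is an affiliated undertaking? yes; the goods are intended for civil end-use? yes; the destination is not a listed territory? no — 2 of 3 hold (need ≥2) → satisfied.
Under article 11: not a Chargeable Export (article 7)? no; and not a Certified Shipment (article 13)? no; and Essential Transfer (article 3)? yes. So the shipment is not a Designated Shipment.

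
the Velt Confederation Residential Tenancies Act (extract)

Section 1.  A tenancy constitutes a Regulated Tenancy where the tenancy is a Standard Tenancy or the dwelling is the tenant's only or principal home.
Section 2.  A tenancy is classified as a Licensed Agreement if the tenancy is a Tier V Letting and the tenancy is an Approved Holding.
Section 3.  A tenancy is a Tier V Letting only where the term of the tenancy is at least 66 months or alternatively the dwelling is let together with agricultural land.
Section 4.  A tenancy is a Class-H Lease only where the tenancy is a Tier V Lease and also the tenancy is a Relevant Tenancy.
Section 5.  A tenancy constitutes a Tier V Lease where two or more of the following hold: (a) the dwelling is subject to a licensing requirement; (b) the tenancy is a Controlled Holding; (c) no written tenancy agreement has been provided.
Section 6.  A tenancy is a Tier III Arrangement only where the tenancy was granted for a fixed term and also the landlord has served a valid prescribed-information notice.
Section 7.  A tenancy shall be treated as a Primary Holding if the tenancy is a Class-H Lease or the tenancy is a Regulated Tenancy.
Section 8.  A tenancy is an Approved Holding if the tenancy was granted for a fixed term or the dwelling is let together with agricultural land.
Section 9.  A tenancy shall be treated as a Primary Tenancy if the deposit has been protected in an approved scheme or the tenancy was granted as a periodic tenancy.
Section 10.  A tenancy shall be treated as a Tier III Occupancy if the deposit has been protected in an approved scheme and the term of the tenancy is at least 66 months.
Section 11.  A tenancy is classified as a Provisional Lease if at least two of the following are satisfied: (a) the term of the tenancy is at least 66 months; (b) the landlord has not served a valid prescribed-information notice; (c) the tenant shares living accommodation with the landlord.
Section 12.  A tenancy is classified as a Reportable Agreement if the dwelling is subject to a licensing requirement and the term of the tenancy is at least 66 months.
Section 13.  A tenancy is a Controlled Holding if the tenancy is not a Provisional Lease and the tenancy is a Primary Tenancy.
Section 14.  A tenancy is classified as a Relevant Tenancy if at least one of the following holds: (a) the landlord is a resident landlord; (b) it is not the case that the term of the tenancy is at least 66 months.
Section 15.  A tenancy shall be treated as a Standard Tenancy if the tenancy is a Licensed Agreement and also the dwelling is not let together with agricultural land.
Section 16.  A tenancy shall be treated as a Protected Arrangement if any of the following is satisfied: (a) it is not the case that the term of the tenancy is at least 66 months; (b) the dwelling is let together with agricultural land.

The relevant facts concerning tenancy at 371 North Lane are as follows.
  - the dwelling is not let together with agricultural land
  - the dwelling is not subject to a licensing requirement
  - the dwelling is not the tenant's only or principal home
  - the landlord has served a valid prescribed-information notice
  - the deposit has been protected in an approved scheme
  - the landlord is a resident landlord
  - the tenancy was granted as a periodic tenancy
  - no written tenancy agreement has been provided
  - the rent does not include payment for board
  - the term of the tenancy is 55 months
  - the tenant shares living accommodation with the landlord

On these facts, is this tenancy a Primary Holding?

section 11 — Provisional Lease: term of the tenancy: 55 months ≥ 66 months? no; the landlord has not served a valid prescribed-information notice? no; the tenant shares living accommodation with the landlord? yes — 1 of 3 hold (need ≥2) → not satisfied.
section 9 — Primary Tenancy: [the deposit has been protected in an approved scheme? yes] OR [the tenancy was granted as a periodic tenancy? yes] → satisfied.
section 13 — Controlled Holding: [not a Provisional Lease (section 11)? yes] AND [Primary Tenancy (section 9)? yes] → satisfied.
section 5 — Tier V Lease: the dwelling is subject to a licensing requirement? no; Controlled Holding (section 13)? yes; no written tenancy agreement has been provided? yes — 2 of 3 hold (need ≥2) → satisfied.
section 14 — Relevant Tenancy: [the landlord is a resident landlord? yes] OR [term of the tenancy: 55 months ≥ 66 months? no, so negated condition yes] → satisfied.
section 4 — Class-H Lease: [Tier V Lease (section 5)? yes] AND [Relevant Tenancy (section 14)? yes] → satisfied.
section 3 — Tier V Letting: [term of the tenancy: 55 months ≥ 66 months? no] OR [the dwelling is let together with agricultural land? no] → not satisfied.
section 8 — Approved Holding: [the tenancy was granted for a fixed term? no] OR [the dwelling is let together with agricultural land? no] → not satisfied.
section 2 — Licensed Agreement: [Tier V Letting (section 3)? no] AND [Approved Holding (section 8)? no] → not satisfied.
section 15 — Standard Tenancy: [Licensed Agreement (section 2)? no] AND [the dwelling is not let together with agricultural land? yes] → not satisfied.
section 1 — Regulated Tenancy: [Standard Tenancy (section 15)? no] OR [the dwelling is the tenant's only or principal home? no] → not satisfied.
section 7 — Primary Holding: [Class-H Lease (section 4)? yes] OR [Regulated Tenancy (section 1)? no] → satisfied.

Yes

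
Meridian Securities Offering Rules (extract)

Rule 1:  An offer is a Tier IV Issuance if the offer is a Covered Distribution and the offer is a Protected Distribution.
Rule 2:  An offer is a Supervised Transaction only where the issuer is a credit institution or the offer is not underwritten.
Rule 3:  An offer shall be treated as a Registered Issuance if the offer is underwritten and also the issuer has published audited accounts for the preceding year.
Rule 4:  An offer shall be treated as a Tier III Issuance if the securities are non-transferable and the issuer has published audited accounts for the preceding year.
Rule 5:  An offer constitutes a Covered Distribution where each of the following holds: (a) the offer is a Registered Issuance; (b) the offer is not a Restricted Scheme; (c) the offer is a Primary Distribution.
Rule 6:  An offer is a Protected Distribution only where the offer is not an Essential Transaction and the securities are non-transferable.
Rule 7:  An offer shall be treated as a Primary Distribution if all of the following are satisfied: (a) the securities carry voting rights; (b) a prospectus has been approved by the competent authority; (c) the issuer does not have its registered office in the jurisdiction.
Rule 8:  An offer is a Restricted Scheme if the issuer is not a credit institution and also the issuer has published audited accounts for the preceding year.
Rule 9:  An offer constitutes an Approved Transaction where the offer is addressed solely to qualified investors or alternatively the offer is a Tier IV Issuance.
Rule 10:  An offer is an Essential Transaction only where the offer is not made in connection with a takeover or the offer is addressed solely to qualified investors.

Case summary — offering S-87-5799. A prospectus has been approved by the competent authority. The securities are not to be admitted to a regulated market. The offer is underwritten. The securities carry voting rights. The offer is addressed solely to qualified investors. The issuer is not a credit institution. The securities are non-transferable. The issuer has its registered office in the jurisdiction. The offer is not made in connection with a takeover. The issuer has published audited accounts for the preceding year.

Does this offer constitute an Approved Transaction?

rule 3 — Registered Issuance: [the offer is underwritten? yes] AND [the issuer has published audited accounts for the preceding year? yes] → satisfied.
rule 8 — Restricted Scheme: [the issuer is not a credit institution? yes] AND [the issuer has published audited accounts for the preceding year? yes] → satisfied.
rule 7 — Primary Distribution: [the securities carry voting rights? yes] AND [a prospectus has been approved by the competent authority? yes] AND [the issuer does not have its registered office in the jurisdiction? no] → not satisfied.
rule 5 — Covered Distribution: [Registered Issuance (rule 3)? yes] AND [not a Restricted Scheme (rule 8)? no] AND [Primary Distribution (rule 7)? no] → not satisfied.
rule 10 — Essential Transaction: [the offer is not made in connection with a takeover? yes] OR [the offer is addressed solely to qualified investors? yes] → satisfied.
rule 6 — Protected Distribution: [not an Essential Transaction (rule 10)? no] AND [the securities are non-transferable? yes] → not satisfied.
rule 1 — Tier IV Issuance: [Covered Distribution (rule 5)? no] AND [Protected Distribution (rule 6)? no] → not satisfied.
rule 9 — Approved Transaction: [the offer is addressed solely to qualified investors? yes] OR [Tier IV Issuance (rule 1)? no] → satisfied.

Yes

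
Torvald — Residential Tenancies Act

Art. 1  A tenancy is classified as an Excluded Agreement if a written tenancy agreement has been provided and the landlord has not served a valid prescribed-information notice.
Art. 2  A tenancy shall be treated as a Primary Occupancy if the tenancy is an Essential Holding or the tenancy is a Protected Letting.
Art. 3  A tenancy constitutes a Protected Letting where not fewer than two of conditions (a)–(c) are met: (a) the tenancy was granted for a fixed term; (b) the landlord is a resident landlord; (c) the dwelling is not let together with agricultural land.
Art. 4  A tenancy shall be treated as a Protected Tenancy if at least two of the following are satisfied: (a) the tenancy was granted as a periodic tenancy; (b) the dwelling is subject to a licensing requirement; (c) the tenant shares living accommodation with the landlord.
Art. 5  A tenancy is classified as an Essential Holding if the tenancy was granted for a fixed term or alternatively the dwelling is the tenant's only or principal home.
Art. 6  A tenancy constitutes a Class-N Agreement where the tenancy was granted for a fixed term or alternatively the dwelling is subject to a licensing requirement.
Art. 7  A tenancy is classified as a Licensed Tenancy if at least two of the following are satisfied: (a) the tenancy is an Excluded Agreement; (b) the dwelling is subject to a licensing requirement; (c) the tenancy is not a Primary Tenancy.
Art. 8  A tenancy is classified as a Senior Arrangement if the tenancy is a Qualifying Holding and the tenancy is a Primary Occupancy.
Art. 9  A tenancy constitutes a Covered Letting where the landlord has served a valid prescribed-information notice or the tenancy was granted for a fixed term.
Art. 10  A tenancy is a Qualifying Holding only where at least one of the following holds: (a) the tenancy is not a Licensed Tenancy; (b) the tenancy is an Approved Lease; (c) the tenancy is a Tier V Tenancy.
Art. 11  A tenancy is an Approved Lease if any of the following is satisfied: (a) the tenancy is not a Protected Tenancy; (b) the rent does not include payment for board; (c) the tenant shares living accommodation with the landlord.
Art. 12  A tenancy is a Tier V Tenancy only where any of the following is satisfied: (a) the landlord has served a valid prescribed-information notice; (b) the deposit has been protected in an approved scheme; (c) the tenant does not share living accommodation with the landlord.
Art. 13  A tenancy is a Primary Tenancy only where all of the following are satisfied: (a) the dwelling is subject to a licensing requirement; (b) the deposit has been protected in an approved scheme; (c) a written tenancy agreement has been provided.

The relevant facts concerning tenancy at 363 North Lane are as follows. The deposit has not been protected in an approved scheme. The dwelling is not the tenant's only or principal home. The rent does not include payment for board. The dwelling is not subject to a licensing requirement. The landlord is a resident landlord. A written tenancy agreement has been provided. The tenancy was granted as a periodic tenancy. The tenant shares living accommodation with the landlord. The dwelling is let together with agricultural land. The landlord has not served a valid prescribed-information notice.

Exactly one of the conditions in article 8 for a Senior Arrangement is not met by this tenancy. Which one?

article 1 — Excluded Agreement: [a written tenancy agreement has been provided? yes] AND [the landlord has not served a valid prescribed-information notice? yes] → satisfied.
article 13 — Primary Tenancy: [the dwelling is subject to a licensing requirement? no] AND [the deposit has been protected in an approved scheme? no] AND [a written tenancy agreement has been provided? yes] → not satisfied.
article 7 — Licensed Tenancy: Excluded Agreement (article 1)? yes; the dwelling is subject to a licensing requirement? no; not a Primary Tenancy (article 13)? yes — 2 of 3 hold (need ≥2) → satisfied.
article 4 — Protected Tenancy: the tenancy was granted as a periodic tenancy? yes; the dwelling is subject to a licensing requirement? no; the tenant shares living accommodation with the landlord? yes — 2 of 3 hold (need ≥2) → satisfied.
article 11 — Approved Lease: [not a Protected Tenancy (article 4)? no] OR [the rent does not include payment for board? yes] OR [the tenant shares living accommodation with the landlord? yes] → satisfied.
article 12 — Tier V Tenancy: [the landlord has served a valid prescribed-information notice? no] OR [the deposit has been protected in an approved scheme? no] OR [the tenant does not share living accommodation with the landlord? no] → not satisfied.
article 10 — Qualifying Holding: [not a Licensed Tenancy (article 7)? no] OR [Approved Lease (article 11)? yes] OR [Tier V Tenancy (article 12)? no] → satisfied.
article 5 — Essential Holding: [the tenancy was granted for a fixed term? no] OR [the dwelling is the tenant's only or principal home? no] → not satisfied.
article 3 — Protected Letting: the tenancy was granted for a fixed term? no; the landlord is a resident landlord? yes; the dwelling is not let together with agricultural land? no — 1 of 3 hold (need ≥2) → not satisfied.
article 2 — Primary Occupancy: [Essential Holding (article 5)? no] OR [Protected Letting (article 3)? no] → not satisfied.
article 8 — Senior Arrangement: [Qualifying Holding (article 10)? yes] AND [Primary Occupancy (article 2)? no] → not satisfied.

Primary Occupancy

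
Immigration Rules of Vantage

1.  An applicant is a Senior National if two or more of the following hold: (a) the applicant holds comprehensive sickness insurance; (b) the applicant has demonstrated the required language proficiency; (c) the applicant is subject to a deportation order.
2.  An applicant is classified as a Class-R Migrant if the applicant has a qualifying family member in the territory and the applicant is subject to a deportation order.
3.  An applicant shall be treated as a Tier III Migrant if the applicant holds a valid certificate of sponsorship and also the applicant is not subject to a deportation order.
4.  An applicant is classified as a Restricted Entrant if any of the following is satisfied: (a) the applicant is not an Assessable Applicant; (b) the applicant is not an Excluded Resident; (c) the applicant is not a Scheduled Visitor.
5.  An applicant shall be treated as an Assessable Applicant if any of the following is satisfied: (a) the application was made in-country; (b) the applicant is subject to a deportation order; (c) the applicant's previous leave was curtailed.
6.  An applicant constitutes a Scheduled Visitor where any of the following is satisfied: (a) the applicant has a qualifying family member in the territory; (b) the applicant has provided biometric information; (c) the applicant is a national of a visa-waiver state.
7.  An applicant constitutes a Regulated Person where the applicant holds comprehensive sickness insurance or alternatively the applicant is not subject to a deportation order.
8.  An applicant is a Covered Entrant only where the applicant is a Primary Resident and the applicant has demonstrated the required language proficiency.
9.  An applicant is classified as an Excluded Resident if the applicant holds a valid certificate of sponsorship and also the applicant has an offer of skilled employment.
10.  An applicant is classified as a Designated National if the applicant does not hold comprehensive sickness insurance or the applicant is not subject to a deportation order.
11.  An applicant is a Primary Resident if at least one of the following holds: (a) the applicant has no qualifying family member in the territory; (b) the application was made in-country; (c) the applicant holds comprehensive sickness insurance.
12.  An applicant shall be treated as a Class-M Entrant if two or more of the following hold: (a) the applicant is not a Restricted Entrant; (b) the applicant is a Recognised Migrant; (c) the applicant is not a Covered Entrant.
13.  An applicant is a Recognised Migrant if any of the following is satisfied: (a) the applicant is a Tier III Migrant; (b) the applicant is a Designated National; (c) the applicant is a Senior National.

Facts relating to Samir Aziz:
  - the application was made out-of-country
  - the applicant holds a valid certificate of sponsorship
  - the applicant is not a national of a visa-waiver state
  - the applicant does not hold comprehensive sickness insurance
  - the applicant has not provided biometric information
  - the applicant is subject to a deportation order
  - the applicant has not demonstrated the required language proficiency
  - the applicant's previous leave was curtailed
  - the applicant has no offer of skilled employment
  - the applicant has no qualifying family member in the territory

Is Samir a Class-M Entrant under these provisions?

Yes

paragraph 5 — Assessable Applicant: [the application was made in-country? no] OR [the applicant is subject to a deportation order? yes] OR [the applicant's previous leave was curtailed? yes] → satisfied.
paragraph 9 — Excluded Resident: [the applicant holds a valid certificate of sponsorship? yes] AND [the applicant has an offer of skilled employment? no] → not satisfied.
paragraph 6 — Scheduled Visitor: [the applicant has a qualifying family member in the territory? no] OR [the applicant has provided biometric information? no] OR [the applicant is a national of a visa-waiver state? no] → not satisfied.
paragraph 4 — Restricted Entrant: [not an Assessable Applicant (paragraph 5)? no] OR [not an Excluded Resident (paragraph 9)? yes] OR [not a Scheduled Visitor (paragraph 6)? yes] → satisfied.
paragraph 3 — Tier III Migrant: [the applicant holds a valid certificate of sponsorship? yes] AND [the applicant is not subject to a deportation order? no] → not satisfied.
paragraph 10 — Designated National: [the applicant does not hold comprehensive sickness insurance? yes] OR [the applicant is not subject to a deportation order? no] → satisfied.
paragraph 1 — Senior National: the applicant holds comprehensive sickness insurance? no; the applicant has demonstrated the required language proficiency? no; the applicant is subject to a deportation order? yes — 1 of 3 hold (need ≥2) → not satisfied.
paragraph 13 — Recognised Migrant: [Tier III Migrant (paragraph 3)? no] OR [Designated National (paragraph 10)? yes] OR [Senior National (paragraph 1)? no] → satisfied.
paragraph 11 — Primary Resident: [the applicant has no qualifying family member in the territory? yes] OR [the application was made in-country? no] OR [the applicant holds comprehensive sickness insurance? no] → satisfied.
paragraph 8 — Covered Entrant: [Primary Resident (paragraph 11)? yes] AND [the applicant has demonstrated the required language proficiency? no] → not satisfied.
paragraph 12 — Class-M Entrant: not a Restricted Entrant (paragraph 4)? no; Recognised Migrant (paragraph 13)? yes; not a Covered Entrant (paragraph 8)? yes — 2 of 3 hold (need ≥2) → satisfied.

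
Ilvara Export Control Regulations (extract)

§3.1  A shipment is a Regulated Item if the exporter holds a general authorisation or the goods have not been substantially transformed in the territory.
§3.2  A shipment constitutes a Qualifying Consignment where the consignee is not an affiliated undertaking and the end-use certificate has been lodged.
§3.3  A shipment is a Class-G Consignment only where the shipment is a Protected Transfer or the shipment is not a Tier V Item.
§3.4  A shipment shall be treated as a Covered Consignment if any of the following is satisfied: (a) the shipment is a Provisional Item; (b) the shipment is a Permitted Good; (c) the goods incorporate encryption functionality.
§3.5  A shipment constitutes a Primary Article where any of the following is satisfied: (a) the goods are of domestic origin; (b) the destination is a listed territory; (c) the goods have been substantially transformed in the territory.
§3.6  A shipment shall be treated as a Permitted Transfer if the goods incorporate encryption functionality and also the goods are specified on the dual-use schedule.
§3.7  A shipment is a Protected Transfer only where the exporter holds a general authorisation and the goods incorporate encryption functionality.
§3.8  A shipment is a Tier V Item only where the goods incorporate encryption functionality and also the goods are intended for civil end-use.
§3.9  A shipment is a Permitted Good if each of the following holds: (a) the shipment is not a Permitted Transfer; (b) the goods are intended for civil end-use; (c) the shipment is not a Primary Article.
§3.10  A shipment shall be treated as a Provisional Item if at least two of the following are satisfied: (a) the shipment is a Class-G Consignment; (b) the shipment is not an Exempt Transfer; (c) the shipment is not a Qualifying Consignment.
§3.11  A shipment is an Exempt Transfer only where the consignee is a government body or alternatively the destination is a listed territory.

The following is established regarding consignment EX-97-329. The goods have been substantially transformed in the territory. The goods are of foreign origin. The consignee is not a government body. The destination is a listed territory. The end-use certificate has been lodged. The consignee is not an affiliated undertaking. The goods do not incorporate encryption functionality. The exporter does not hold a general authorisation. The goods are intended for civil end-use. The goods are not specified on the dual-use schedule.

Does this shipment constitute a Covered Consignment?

No

§3.7 — Protected Transfer: [the exporter holds a general authorisation? no] AND [the goods incorporate encryption functionality? no] → not satisfied.
§3.8 — Tier V Item: [the goods incorporate encryption functionality? no] AND [the goods are intended for civil end-use? yes] → not satisfied.
§3.3 — Class-G Consignment: [Protected Transfer (§3.7)? no] OR [not a Tier V Item (§3.8)? yes] → satisfied.
§3.11 — Exempt Transfer: [the consignee is a government body? no] OR [the destination is a listed territory? yes] → satisfied.
§3.2 — Qualifying Consignment: [the consignee is not an affiliated undertaking? yes] AND [the end-use certificate has been lodged? yes] → satisfied.
§3.10 — Provisional Item: Class-G Consignment (§3.3)? yes; not an Exempt Transfer (§3.11)? no; not a Qualifying Consignment (§3.2)? no — 1 of 3 hold (need ≥2) → not satisfied.
§3.6 — Permitted Transfer: [the goods incorporate encryption functionality? no] AND [the goods are specified on the dual-use schedule? no] → not satisfied.
§3.5 — Primary Article: [the goods are of domestic origin? no] OR [the destination is a listed territory? yes] OR [the goods have been substantially transformed in the territory? yes] → satisfied.
§3.9 — Permitted Good: [not a Permitted Transfer (§3.6)? yes] AND [the goods are intended for civil end-use? yes] AND [not a Primary Article (§3.5)? no] → not satisfied.
§3.4 — Covered Consignment: [Provisional Item (§3.10)? no] OR [Permitted Good (§3.9)? no] OR [the goods incorporate encryption functionality? no] → not satisfied.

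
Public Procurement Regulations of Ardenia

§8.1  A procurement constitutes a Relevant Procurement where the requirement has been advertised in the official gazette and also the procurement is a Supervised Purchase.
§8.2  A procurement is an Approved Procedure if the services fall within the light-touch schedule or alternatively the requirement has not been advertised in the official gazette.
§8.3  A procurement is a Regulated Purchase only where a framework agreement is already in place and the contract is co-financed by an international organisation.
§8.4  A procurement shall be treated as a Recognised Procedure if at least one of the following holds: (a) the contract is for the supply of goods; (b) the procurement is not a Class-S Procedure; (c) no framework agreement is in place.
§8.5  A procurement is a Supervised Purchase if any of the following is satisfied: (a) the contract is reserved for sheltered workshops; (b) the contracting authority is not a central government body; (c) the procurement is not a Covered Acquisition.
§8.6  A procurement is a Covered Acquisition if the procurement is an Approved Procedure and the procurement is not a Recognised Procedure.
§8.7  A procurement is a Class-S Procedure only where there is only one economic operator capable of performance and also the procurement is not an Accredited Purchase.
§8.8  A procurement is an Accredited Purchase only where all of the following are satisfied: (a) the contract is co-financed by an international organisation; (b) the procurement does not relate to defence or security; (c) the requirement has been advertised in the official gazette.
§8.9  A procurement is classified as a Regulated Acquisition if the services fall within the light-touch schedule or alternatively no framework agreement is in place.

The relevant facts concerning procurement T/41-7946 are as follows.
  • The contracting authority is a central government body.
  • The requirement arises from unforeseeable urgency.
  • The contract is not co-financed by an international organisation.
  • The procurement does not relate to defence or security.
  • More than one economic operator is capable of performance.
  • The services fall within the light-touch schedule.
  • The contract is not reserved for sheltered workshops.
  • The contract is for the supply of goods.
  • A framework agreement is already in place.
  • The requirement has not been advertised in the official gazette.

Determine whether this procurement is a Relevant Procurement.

§8.2 — Approved Procedure: [the services fall within the light-touch schedule? yes] OR [the requirement has not been advertised in the official gazette? yes] → satisfied.
§8.8 — Accredited Purchase: [the contract is co-financed by an international organisation? no] AND [the procurement does not relate to defence or security? yes] AND [the requirement has been advertised in the official gazette? no] → not satisfied.
§8.7 — Class-S Procedure: [there is only one economic operator capable of performance? no] AND [not an Accredited Purchase (§8.8)? yes] → not satisfied.
§8.4 — Recognised Procedure: [the contract is for the supply of goods? yes] OR [not a Class-S Procedure (§8.7)? yes] OR [no framework agreement is in place? no] → satisfied.
§8.6 — Covered Acquisition: [Approved Procedure (§8.2)? yes] AND [not a Recognised Procedure (§8.4)? no] → not satisfied.
§8.5 — Supervised Purchase: [the contract is reserved for sheltered workshops? no] OR [the contracting authority is not a central government body? no] OR [not a Covered Acquisition (§8.6)? yes] → satisfied.
§8.1 — Relevant Procurement: [the requirement has been advertised in the official gazette? no] AND [Supervised Purchase (§8.5)? yes] → not satisfied.

No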